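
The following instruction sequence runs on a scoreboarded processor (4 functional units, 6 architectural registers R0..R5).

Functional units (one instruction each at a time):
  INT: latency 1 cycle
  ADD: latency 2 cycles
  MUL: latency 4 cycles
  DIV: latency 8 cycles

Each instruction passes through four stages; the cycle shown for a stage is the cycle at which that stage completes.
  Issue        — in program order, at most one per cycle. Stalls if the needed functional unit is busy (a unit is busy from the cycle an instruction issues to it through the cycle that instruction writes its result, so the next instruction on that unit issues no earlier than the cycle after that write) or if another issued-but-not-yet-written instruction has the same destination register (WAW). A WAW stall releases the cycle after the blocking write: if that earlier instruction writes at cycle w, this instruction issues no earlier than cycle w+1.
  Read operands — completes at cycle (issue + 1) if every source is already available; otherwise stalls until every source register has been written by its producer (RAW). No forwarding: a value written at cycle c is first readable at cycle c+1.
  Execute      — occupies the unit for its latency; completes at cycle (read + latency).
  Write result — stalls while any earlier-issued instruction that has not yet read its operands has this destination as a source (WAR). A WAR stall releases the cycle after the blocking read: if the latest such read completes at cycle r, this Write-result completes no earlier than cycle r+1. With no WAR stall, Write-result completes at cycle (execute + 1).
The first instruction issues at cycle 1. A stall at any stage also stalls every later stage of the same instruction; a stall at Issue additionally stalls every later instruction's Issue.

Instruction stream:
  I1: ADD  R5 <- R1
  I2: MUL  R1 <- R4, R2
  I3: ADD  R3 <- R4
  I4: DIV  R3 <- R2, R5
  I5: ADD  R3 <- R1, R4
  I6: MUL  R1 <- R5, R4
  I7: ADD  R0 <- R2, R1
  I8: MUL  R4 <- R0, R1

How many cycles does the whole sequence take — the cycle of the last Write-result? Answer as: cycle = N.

I1 -> (1, 2, 4, 5)
I2 -> (2, 3, 7, 8)
I3 -> (6, 7, 9, 10)  // struct: ADD busy until I1 writes@5
I4 -> (11, 12, 20, 21)  // WAW R3: wait I3 write@10
I5 -> (22, 23, 25, 26)  // WAW R3: wait I4 write@21
I6 -> (23, 24, 28, 29)
I7 -> (27, 30, 32, 33)  // struct: ADD busy until I5 writes@26, RAW R1: wait I6 write@29
I8 -> (30, 34, 38, 39)  // struct: MUL busy until I6 writes@29, RAW R0: wait I7 write@33

cycle = 39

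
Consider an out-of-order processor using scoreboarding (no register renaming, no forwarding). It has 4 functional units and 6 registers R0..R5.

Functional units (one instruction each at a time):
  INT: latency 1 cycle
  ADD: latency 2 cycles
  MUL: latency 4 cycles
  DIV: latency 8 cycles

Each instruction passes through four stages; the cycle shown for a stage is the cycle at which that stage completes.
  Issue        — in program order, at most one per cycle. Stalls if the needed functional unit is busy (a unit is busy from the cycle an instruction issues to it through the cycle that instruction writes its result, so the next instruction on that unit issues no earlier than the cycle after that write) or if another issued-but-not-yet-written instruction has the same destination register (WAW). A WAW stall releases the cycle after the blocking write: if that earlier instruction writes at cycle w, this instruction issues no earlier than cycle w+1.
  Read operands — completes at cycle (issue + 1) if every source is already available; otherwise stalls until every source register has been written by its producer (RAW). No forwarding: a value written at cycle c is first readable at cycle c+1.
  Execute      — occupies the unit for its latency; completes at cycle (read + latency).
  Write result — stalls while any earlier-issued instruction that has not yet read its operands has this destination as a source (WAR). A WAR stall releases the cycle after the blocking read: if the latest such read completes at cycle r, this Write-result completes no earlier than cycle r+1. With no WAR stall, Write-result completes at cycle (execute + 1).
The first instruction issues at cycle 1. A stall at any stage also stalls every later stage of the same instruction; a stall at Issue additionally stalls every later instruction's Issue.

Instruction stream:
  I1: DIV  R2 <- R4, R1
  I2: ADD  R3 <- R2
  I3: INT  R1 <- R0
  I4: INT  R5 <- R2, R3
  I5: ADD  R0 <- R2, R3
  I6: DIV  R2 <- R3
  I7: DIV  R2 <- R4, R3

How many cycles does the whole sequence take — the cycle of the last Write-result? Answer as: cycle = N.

[1] I1 issues→DIV
[2] I1 reads, I2 issues→ADD
[3] I3 issues→INT
[4] I3 reads
[5] I3 exec-done
[6] I3 writes R1
[7] I4 issues→INT
[10] I1 exec-done
[11] I1 writes R2
[12] I2 reads
[14] I2 exec-done
[15] I2 writes R3
[16] I4 reads, I5 issues→ADD
[17] I4 exec-done, I5 reads, I6 issues→DIV
[18] I4 writes R5, I6 reads
[19] I5 exec-done
[20] I5 writes R0
[26] I6 exec-done
[27] I6 writes R2
[28] I7 issues→DIV
[29] I7 reads
[37] I7 exec-done
[38] I7 writes R2

cycle = 38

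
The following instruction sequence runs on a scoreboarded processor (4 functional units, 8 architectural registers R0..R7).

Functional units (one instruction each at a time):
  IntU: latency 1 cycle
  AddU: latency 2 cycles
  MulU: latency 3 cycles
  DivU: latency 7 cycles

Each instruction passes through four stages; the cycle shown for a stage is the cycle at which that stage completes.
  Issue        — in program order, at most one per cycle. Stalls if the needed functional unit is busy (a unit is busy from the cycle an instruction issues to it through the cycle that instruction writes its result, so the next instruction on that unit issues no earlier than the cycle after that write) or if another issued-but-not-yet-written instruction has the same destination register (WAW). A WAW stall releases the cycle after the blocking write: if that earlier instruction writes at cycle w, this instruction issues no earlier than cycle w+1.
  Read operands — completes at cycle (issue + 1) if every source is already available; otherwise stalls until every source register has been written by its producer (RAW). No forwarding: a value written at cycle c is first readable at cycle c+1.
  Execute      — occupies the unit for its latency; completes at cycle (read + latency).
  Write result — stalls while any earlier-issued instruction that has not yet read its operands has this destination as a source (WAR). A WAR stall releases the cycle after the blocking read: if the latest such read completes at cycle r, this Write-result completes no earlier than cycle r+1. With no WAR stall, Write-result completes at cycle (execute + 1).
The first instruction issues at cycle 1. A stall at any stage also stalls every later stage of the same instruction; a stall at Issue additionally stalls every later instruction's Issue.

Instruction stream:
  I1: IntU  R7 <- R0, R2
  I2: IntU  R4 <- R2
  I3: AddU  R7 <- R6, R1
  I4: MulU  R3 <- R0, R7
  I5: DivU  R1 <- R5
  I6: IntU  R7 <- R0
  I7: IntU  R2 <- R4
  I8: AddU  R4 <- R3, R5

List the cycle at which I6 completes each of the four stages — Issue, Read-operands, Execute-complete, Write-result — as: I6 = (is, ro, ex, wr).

I6 = (11, 12, 13, 14)

1) issue 1, read 2, done 3, write 4
2) issue 5, read 6, done 7, write 8  <struct: IntU busy until I1 writes@4>
3) issue 6, read 7, done 9, write 10
4) issue 7, read 11, done 14, write 15  <RAW R7: wait I3 write@10>
5) issue 8, read 9, done 16, write 17
6) issue 11, read 12, done 13, write 14  <WAW R7: wait I3 write@10>
7) issue 15, read 16, done 17, write 18  <struct: IntU busy until I6 writes@14>
8) issue 16, read 17, done 19, write 20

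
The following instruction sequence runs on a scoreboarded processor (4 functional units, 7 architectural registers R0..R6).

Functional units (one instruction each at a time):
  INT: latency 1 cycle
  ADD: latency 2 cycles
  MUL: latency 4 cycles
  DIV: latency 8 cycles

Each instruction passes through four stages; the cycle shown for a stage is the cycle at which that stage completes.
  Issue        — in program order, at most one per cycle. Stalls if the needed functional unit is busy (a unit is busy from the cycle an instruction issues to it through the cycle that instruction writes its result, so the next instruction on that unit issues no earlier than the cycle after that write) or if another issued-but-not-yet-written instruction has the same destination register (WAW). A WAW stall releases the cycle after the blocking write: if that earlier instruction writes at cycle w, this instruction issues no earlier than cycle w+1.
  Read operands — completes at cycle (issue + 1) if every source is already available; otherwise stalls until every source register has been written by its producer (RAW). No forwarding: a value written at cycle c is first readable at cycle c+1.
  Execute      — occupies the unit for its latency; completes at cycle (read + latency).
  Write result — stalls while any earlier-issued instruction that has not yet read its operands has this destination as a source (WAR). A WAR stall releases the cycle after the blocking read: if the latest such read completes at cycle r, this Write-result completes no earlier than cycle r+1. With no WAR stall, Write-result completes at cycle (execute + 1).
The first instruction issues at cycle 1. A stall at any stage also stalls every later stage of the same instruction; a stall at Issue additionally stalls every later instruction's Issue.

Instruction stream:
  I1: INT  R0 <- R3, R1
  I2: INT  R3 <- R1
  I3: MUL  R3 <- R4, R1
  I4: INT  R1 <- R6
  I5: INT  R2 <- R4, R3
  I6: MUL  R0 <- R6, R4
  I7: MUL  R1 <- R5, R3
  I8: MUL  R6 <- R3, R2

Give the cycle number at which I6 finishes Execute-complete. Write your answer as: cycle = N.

t=1  I1 issues→INT
t=2  I1 reads
t=3  I1 exec-done
t=4  I1 writes R0
t=5  I2 issues→INT
t=6  I2 reads
t=7  I2 exec-done
t=8  I2 writes R3
t=9  I3 issues→MUL
t=10  I3 reads | I4 issues→INT
t=11  I4 reads
t=12  I4 exec-done
t=13  I4 writes R1
t=14  I3 exec-done | I5 issues→INT
t=15  I3 writes R3
t=16  I5 reads | I6 issues→MUL
t=17  I5 exec-done | I6 reads
t=18  I5 writes R2
t=21  I6 exec-done
t=22  I6 writes R0
t=23  I7 issues→MUL
t=24  I7 reads
t=28  I7 exec-done
t=29  I7 writes R1
t=30  I8 issues→MUL
t=31  I8 reads
t=35  I8 exec-done
t=36  I8 writes R6

cycle = 21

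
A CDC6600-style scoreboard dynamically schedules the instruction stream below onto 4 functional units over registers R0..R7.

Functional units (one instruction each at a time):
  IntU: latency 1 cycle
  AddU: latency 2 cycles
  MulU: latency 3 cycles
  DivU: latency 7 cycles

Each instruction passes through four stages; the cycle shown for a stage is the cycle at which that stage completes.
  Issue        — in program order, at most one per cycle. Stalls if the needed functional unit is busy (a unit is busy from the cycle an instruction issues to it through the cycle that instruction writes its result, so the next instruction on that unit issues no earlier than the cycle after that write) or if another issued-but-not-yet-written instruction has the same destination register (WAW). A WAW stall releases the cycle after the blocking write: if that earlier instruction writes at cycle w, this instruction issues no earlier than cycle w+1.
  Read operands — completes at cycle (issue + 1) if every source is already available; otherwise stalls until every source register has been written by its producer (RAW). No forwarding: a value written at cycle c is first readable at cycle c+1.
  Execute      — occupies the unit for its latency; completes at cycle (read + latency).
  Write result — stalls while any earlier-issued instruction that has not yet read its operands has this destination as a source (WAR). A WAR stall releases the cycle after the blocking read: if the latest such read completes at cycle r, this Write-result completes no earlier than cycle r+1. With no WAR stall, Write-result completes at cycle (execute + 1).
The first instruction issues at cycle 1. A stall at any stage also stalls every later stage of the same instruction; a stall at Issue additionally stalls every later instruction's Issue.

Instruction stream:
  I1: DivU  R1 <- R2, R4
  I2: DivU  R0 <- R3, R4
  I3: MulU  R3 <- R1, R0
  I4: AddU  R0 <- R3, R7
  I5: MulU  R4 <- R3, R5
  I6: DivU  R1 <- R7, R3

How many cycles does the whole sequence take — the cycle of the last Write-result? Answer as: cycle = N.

cycle = 36

[1] I1 dispatched to DivU
[2] I1 operands ready
[9] I1 complete
[10] R1←I1
[11] I2 dispatched to DivU
[12] I2 operands ready · I3 dispatched to MulU
[19] I2 complete
[20] R0←I2
[21] I3 operands ready · I4 dispatched to AddU
[24] I3 complete
[25] R3←I3
[26] I4 operands ready · I5 dispatched to MulU
[27] I5 operands ready · I6 dispatched to DivU
[28] I4 complete · I6 operands ready
[29] R0←I4
[30] I5 complete
[31] R4←I5
[35] I6 complete
[36] R1←I6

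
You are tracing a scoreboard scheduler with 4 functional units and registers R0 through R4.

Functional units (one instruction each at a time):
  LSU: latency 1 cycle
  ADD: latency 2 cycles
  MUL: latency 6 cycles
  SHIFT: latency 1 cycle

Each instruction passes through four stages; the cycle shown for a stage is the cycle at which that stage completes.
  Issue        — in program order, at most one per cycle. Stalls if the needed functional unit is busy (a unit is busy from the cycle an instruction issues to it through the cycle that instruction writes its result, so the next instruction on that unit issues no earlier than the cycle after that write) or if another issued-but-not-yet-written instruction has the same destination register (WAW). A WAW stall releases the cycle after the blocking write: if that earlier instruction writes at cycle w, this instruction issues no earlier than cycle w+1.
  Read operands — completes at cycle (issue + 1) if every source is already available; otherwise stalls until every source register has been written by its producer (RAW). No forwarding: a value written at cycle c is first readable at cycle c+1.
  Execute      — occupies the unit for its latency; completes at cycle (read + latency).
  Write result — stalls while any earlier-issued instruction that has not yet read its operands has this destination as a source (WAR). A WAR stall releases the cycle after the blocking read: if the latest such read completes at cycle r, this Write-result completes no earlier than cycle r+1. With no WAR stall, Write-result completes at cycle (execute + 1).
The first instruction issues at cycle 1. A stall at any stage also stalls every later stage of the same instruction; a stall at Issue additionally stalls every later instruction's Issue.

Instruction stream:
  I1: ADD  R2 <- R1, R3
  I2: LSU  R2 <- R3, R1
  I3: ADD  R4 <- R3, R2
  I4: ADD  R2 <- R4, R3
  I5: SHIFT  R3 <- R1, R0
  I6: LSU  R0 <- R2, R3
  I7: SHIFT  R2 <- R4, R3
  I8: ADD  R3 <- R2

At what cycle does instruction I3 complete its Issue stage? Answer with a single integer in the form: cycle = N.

c1: I1 issues→ADD
c2: I1 reads
c4: I1 exec-done
c5: I1 writes R2
c6: I2 issues→LSU
c7: I2 reads · I3 issues→ADD
c8: I2 exec-done
c9: I2 writes R2
c10: I3 reads
c12: I3 exec-done
c13: I3 writes R4
c14: I4 issues→ADD
c15: I4 reads · I5 issues→SHIFT
c16: I5 reads · I6 issues→LSU
c17: I4 exec-done · I5 exec-done
c18: I4 writes R2 · I5 writes R3
c19: I6 reads · I7 issues→SHIFT
c20: I6 exec-done · I7 reads · I8 issues→ADD
c21: I6 writes R0 · I7 exec-done
c22: I7 writes R2
c23: I8 reads
c25: I8 exec-done
c26: I8 writes R3

cycle = 7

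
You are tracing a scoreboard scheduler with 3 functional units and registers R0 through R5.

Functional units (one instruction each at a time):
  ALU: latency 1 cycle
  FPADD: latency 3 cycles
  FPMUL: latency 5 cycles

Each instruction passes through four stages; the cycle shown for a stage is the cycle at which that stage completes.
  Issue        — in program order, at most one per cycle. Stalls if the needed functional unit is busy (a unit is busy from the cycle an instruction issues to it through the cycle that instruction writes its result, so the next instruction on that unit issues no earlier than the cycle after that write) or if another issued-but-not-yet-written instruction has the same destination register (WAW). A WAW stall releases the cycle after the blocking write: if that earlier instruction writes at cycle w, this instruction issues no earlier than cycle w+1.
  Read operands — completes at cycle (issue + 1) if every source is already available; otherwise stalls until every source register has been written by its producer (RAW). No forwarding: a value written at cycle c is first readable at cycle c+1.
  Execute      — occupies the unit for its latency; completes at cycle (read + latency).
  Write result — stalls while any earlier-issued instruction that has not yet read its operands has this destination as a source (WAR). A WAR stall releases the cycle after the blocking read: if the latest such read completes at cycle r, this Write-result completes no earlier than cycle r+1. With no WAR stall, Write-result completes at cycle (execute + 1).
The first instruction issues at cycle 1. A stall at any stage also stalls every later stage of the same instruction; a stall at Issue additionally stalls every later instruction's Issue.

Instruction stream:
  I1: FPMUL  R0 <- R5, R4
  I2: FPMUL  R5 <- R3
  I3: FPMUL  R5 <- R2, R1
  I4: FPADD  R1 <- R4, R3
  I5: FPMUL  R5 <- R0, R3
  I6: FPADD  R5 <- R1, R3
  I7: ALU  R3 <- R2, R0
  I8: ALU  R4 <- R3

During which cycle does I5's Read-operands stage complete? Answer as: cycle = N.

cycle = 26

1) issue 1, read 2, done 7, write 8
2) issue 9, read 10, done 15, write 16  <struct: FPMUL busy until I1 writes@8>
3) issue 17, read 18, done 23, write 24  <struct: FPMUL busy until I2 writes@16>
4) issue 18, read 19, done 22, write 23
5) issue 25, read 26, done 31, write 32  <struct: FPMUL busy until I3 writes@24>
6) issue 33, read 34, done 37, write 38  <WAW R5: wait I5 write@32>
7) issue 34, read 35, done 36, write 37
8) issue 38, read 39, done 40, write 41  <struct: ALU busy until I7 writes@37>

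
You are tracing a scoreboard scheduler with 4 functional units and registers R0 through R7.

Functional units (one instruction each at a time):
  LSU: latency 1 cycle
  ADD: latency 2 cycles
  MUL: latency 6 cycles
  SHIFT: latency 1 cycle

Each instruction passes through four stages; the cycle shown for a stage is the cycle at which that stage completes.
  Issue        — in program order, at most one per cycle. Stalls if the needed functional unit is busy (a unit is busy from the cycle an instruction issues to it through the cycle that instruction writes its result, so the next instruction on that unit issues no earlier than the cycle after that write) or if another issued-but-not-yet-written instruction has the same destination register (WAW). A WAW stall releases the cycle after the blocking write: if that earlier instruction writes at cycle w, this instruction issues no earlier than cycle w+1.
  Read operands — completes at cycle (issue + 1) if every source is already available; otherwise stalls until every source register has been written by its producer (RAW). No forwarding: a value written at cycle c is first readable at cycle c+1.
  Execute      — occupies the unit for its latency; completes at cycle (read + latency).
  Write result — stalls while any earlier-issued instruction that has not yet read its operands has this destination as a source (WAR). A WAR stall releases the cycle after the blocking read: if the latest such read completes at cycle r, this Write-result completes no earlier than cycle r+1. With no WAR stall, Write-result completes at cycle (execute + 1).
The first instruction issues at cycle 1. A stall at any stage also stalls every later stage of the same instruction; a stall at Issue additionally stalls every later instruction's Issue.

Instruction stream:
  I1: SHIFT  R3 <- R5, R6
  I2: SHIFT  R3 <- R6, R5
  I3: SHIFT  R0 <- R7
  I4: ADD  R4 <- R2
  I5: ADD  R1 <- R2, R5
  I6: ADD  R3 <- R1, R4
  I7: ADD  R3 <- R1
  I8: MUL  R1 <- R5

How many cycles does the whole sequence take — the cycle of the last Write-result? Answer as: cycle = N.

t=1  I1 issues→SHIFT
t=2  I1 reads
t=3  I1 exec-done
t=4  I1 writes R3
t=5  I2 issues→SHIFT
t=6  I2 reads
t=7  I2 exec-done
t=8  I2 writes R3
t=9  I3 issues→SHIFT
t=10  I3 reads; I4 issues→ADD
t=11  I3 exec-done; I4 reads
t=12  I3 writes R0
t=13  I4 exec-done
t=14  I4 writes R4
t=15  I5 issues→ADD
t=16  I5 reads
t=18  I5 exec-done
t=19  I5 writes R1
t=20  I6 issues→ADD
t=21  I6 reads
t=23  I6 exec-done
t=24  I6 writes R3
t=25  I7 issues→ADD
t=26  I7 reads; I8 issues→MUL
t=27  I8 reads
t=28  I7 exec-done
t=29  I7 writes R3
t=33  I8 exec-done
t=34  I8 writes R1

cycle = 34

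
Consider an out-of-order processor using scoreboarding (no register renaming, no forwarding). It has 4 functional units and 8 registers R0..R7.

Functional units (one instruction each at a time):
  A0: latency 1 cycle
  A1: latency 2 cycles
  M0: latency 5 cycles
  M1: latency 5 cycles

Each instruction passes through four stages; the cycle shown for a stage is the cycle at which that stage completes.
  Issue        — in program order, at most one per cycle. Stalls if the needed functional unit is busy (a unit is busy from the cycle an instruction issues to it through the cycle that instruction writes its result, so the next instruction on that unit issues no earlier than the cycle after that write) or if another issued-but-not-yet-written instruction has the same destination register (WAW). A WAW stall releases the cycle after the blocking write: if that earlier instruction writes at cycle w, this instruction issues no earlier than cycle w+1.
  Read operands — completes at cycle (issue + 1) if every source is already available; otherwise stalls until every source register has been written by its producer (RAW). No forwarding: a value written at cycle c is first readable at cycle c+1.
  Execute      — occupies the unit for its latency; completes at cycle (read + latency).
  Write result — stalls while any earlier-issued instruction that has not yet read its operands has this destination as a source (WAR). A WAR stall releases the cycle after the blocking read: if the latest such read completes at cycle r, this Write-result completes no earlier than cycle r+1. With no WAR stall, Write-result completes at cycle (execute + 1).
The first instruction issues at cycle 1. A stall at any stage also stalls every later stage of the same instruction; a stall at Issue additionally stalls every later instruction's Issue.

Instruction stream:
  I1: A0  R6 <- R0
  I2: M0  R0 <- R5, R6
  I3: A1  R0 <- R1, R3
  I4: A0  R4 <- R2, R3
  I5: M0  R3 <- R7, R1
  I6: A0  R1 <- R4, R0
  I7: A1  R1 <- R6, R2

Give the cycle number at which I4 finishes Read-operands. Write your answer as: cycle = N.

[1] I1→A0
[2] I1 RO; I2→M0
[3] I1 EX
[4] I1 WR R6
[5] I2 RO
[10] I2 EX
[11] I2 WR R0
[12] I3→A1
[13] I3 RO; I4→A0
[14] I4 RO; I5→M0
[15] I3 EX; I4 EX; I5 RO
[16] I3 WR R0; I4 WR R4
[17] I6→A0
[18] I6 RO
[19] I6 EX
[20] I5 EX; I6 WR R1
[21] I5 WR R3; I7→A1
[22] I7 RO
[24] I7 EX
[25] I7 WR R1

cycle = 14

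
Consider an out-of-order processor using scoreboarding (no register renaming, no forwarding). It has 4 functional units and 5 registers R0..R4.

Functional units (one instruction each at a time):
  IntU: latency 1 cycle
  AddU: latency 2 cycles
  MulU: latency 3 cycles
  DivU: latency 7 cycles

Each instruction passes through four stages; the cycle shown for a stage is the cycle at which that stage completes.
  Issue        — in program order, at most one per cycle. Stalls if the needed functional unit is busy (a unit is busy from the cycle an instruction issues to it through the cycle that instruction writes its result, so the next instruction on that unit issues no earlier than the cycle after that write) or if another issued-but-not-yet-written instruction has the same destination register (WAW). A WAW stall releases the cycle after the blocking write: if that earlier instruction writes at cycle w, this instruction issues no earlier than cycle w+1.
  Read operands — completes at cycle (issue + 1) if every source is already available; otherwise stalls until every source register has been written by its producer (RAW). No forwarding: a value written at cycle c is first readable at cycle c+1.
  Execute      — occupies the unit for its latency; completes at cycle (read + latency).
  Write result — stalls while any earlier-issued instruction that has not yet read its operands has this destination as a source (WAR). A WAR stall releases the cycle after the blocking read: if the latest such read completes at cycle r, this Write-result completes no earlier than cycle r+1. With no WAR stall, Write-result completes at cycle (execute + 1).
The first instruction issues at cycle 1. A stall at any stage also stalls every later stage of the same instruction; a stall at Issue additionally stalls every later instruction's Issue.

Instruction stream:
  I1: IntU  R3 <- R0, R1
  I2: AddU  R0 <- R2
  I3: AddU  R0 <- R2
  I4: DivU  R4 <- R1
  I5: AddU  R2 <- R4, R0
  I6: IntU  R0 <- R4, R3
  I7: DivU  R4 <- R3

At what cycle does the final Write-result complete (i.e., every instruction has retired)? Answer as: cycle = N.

cycle = 27

I1  is:1  ro:2  ex:3  wr:4
I2  is:2  ro:3  ex:5  wr:6
I3  is:7  ro:8  ex:10  wr:11  — struct: AddU busy until I2 writes@6
I4  is:8  ro:9  ex:16  wr:17
I5  is:12  ro:18  ex:20  wr:21  — struct: AddU busy until I3 writes@11, RAW R4: wait I4 write@17
I6  is:13  ro:18  ex:19  wr:20  — RAW R4: wait I4 write@17
I7  is:18  ro:19  ex:26  wr:27  — struct: DivU busy until I4 writes@17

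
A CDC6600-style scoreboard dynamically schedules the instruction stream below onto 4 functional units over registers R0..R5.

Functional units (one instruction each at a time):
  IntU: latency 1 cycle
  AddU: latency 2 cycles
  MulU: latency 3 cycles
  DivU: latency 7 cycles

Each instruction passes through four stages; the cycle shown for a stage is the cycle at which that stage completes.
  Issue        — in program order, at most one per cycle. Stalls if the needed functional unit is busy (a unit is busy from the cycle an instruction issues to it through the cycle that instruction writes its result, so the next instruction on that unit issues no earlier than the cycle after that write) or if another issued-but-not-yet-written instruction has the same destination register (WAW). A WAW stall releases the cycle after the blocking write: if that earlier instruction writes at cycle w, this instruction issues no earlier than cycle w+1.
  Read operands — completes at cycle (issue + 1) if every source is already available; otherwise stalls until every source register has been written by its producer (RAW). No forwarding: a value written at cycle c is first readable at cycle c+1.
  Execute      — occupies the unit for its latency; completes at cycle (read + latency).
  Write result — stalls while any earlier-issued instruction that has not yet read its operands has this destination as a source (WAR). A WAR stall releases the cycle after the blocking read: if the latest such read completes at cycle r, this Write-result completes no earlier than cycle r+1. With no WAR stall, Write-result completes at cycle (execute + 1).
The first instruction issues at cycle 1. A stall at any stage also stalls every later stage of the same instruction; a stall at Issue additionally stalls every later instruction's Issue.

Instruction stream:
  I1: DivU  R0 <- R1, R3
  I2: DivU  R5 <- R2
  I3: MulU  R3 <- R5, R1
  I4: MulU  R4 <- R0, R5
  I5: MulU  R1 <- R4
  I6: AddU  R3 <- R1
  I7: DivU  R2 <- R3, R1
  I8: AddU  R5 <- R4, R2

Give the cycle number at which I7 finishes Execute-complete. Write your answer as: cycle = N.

  I1 | 1 | 2 | 9 | 10
  I2 | 11 | 12 | 19 | 20   struct: DivU busy until I1 writes@10
  I3 | 12 | 21 | 24 | 25   RAW R5: wait I2 write@20
  I4 | 26 | 27 | 30 | 31   struct: MulU busy until I3 writes@25
  I5 | 32 | 33 | 36 | 37   struct: MulU busy until I4 writes@31
  I6 | 33 | 38 | 40 | 41   RAW R1: wait I5 write@37
  I7 | 34 | 42 | 49 | 50   RAW R3: wait I6 write@41
  I8 | 42 | 51 | 53 | 54   struct: AddU busy until I6 writes@41 · RAW R2: wait I7 write@50

cycle = 49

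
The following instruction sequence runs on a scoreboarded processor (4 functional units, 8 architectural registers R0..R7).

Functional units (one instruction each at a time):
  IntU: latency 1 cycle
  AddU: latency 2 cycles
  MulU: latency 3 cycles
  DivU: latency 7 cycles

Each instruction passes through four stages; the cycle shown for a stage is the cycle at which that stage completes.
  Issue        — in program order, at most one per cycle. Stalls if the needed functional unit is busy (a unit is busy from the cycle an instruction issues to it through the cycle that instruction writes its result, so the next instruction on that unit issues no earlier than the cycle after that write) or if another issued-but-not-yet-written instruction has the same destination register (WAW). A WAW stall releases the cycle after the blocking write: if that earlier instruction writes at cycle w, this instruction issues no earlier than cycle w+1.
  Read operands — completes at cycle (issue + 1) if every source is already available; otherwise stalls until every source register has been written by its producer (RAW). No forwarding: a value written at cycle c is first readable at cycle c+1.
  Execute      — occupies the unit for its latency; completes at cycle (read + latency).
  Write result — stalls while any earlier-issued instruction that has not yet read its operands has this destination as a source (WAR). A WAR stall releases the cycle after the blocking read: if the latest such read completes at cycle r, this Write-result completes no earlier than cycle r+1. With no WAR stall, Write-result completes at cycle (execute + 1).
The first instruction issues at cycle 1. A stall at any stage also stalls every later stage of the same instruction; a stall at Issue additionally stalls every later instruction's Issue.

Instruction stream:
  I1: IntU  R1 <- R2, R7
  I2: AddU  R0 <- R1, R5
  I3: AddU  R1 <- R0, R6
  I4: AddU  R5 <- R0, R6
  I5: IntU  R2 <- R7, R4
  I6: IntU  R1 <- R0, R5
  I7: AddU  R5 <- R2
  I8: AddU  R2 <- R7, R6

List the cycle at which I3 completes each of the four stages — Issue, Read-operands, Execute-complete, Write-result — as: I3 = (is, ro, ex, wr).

I3 = (9, 10, 12, 13)

  I1 | 1 | 2 | 3 | 4
  I2 | 2 | 5 | 7 | 8   RAW R1: wait I1 write@4
  I3 | 9 | 10 | 12 | 13   struct: AddU busy until I2 writes@8
  I4 | 14 | 15 | 17 | 18   struct: AddU busy until I3 writes@13
  I5 | 15 | 16 | 17 | 18
  I6 | 19 | 20 | 21 | 22   struct: IntU busy until I5 writes@18
  I7 | 20 | 21 | 23 | 24
  I8 | 25 | 26 | 28 | 29   struct: AddU busy until I7 writes@24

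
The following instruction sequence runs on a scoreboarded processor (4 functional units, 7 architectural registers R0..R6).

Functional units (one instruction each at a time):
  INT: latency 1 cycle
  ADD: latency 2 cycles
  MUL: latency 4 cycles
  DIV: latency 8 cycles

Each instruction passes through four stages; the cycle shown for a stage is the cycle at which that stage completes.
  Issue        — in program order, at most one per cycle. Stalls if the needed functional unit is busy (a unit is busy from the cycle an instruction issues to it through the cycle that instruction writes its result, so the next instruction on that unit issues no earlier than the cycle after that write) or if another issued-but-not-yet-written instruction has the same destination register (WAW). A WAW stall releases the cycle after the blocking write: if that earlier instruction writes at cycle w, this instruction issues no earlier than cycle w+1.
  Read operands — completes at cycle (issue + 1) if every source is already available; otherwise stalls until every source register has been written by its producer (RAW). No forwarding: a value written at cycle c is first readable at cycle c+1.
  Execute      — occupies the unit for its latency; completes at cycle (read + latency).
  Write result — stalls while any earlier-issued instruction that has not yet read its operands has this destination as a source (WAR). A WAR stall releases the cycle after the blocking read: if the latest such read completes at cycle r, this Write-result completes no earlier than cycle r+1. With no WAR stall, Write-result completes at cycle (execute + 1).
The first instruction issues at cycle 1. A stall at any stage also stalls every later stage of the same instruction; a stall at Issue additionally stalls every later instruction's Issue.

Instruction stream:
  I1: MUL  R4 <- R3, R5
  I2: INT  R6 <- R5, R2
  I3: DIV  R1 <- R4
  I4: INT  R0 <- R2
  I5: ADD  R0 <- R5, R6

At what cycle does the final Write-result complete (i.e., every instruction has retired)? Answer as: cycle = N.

cycle = 17

c1: I1→MUL
c2: I1 RO, I2→INT
c3: I2 RO, I3→DIV
c4: I2 EX
c5: I2 WR R6
c6: I1 EX, I4→INT
c7: I1 WR R4, I4 RO
c8: I3 RO, I4 EX
c9: I4 WR R0
c10: I5→ADD
c11: I5 RO
c13: I5 EX
c14: I5 WR R0
c16: I3 EX
c17: I3 WR R1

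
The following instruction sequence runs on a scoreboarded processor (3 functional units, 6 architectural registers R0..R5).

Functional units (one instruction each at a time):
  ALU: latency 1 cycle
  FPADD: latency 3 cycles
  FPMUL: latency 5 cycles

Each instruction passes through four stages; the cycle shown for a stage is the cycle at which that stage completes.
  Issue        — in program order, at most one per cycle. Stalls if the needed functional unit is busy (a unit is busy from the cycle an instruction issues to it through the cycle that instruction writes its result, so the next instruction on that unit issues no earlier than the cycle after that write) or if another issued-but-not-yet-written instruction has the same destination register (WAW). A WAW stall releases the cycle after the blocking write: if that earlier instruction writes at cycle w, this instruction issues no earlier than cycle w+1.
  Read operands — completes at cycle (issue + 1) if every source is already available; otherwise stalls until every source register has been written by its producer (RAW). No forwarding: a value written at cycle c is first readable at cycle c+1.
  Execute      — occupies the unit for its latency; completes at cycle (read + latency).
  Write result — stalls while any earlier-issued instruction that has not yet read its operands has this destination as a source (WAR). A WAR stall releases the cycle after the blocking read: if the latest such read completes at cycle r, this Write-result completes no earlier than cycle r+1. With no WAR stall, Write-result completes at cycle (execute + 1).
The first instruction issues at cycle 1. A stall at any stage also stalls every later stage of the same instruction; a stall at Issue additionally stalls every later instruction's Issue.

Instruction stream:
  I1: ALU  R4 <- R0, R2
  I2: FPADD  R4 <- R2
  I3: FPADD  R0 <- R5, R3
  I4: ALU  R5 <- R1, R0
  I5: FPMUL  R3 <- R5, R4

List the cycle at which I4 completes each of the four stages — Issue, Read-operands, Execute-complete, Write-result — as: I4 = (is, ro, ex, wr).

I4 = (12, 17, 18, 19)

cycle 1: I1 dispatched to ALU
cycle 2: I1 operands ready
cycle 3: I1 complete
cycle 4: R4←I1
cycle 5: I2 dispatched to FPADD
cycle 6: I2 operands ready
cycle 9: I2 complete
cycle 10: R4←I2
cycle 11: I3 dispatched to FPADD
cycle 12: I3 operands ready | I4 dispatched to ALU
cycle 13: I5 dispatched to FPMUL
cycle 15: I3 complete
cycle 16: R0←I3
cycle 17: I4 operands ready
cycle 18: I4 complete
cycle 19: R5←I4
cycle 20: I5 operands ready
cycle 25: I5 complete
cycle 26: R3←I5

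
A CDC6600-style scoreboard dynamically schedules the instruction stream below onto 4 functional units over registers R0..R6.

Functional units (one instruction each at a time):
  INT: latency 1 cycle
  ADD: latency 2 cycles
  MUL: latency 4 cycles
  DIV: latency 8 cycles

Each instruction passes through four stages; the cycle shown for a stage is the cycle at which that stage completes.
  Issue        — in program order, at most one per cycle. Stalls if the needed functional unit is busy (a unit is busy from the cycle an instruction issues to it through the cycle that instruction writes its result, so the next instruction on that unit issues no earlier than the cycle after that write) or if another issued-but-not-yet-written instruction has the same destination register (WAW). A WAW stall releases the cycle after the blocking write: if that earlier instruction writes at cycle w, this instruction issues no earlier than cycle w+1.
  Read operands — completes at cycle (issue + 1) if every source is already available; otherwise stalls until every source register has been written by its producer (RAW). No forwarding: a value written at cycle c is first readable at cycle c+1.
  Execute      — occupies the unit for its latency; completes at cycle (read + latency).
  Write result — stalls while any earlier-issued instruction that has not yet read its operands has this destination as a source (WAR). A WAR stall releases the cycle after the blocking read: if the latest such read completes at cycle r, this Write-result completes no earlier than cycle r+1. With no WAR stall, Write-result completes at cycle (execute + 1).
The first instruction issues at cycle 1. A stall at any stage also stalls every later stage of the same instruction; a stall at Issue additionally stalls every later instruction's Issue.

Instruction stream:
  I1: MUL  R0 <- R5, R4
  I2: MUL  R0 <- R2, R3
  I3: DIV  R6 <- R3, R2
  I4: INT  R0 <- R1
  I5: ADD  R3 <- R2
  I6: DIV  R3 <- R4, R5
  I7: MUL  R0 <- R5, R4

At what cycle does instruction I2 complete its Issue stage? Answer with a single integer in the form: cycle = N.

cycle = 8

t=1  I1 issues→MUL
t=2  I1 reads
t=6  I1 exec-done
t=7  I1 writes R0
t=8  I2 issues→MUL
t=9  I2 reads · I3 issues→DIV
t=10  I3 reads
t=13  I2 exec-done
t=14  I2 writes R0
t=15  I4 issues→INT
t=16  I4 reads · I5 issues→ADD
t=17  I4 exec-done · I5 reads
t=18  I3 exec-done · I4 writes R0
t=19  I3 writes R6 · I5 exec-done
t=20  I5 writes R3
t=21  I6 issues→DIV
t=22  I6 reads · I7 issues→MUL
t=23  I7 reads
t=27  I7 exec-done
t=28  I7 writes R0
t=30  I6 exec-done
t=31  I6 writes R3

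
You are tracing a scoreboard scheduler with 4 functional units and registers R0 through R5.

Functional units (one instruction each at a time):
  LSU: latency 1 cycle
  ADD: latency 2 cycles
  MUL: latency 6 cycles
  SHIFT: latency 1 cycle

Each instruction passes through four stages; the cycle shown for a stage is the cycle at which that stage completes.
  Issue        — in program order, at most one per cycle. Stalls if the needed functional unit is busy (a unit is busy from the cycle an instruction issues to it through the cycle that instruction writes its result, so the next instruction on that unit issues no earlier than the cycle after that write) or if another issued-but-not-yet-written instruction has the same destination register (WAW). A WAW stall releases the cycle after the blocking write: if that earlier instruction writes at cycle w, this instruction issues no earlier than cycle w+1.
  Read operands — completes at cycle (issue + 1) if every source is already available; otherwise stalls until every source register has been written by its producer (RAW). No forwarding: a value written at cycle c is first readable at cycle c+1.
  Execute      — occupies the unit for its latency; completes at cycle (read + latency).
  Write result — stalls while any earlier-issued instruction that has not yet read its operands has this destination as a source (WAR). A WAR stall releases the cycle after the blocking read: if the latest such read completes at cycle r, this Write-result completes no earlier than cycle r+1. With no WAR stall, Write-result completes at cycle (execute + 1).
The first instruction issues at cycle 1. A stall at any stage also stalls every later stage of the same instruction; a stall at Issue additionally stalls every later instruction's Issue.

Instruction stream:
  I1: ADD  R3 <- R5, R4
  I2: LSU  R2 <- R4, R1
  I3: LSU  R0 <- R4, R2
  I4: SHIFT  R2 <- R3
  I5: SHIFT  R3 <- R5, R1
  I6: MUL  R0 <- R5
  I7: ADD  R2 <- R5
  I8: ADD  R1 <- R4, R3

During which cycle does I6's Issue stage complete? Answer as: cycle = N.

I1: IS=1 RO=2 EX=4 WR=5
I2: IS=2 RO=3 EX=4 WR=5
I3: IS=6 RO=7 EX=8 WR=9  [struct: LSU busy until I2 writes@5]
I4: IS=7 RO=8 EX=9 WR=10
I5: IS=11 RO=12 EX=13 WR=14  [struct: SHIFT busy until I4 writes@10]
I6: IS=12 RO=13 EX=19 WR=20
I7: IS=13 RO=14 EX=16 WR=17
I8: IS=18 RO=19 EX=21 WR=22  [struct: ADD busy until I7 writes@17]

cycle = 12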